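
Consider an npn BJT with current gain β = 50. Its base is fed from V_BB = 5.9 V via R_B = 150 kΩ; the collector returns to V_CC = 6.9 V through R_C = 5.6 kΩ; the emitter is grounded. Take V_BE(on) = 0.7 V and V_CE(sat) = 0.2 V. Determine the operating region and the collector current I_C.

Assume active: I_B = (5.9 − 0.7)/150 = 0.0347 mA, giving I_C = β·I_B = 1.73 mA.
But then V_CE = 6.9 − 1.73×5.6 = -2.81 V < V_CE(sat) = 0.2 V — impossible in the active region.
So the transistor is saturated. With V_CE = 0.2 V, I_C = (V_CC − 0.2)/R_C = 6.7/5.6 = 1.2 mA.
Check: β·I_B = 1.73 mA > I_C = 1.2 mA, confirming saturation.

saturation; I_C ≈ 1.2 mA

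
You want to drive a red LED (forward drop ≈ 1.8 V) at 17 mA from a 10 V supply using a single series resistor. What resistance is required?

R ≈ 0.48 kΩ

The resistor drops V_S − V_D = 10 − 1.8 = 8.2 V at 17 mA.
R = 8.2 V / 17 mA = 0.482 kΩ.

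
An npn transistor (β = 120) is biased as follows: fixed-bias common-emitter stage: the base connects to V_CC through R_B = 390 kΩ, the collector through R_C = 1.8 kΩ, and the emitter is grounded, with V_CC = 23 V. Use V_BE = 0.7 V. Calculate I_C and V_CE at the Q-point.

I_C ≈ 6.9 mA, V_CE ≈ 11 V

Base loop: V_CC = I_B·R_B + V_BE, so I_B = (23 − 0.7)/390 kΩ = 0.0572 mA.
In the active region I_C = β·I_B = 120 × 0.0572 = 6.86 mA.
Collector loop: V_CE = V_CC − I_C·R_C = 23 − 6.86×1.8 = 10.6 V.
Since V_CE = 10.6 V > V_CE(sat) ≈ 0.2 V, the transistor is in the active region as assumed.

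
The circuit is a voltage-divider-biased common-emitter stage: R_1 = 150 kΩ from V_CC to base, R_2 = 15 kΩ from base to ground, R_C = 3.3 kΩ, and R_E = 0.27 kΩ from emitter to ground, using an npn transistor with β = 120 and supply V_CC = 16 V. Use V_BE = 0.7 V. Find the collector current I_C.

I_C ≈ 2 mA

Thevenize the base divider: V_Th = V_CC·R_2/(R_1+R_2) = 16×15/165 = 1.45 V, R_Th = R_1‖R_2 = 13.6 kΩ.
Base-emitter loop: V_Th = I_B·R_Th + V_BE + (β+1)I_B·R_E, so I_B = (1.45 − 0.7) / (13.6 + 121×0.27) = 0.0163 mA.
I_C = β·I_B = 120×0.0163 = 1.96 mA, and I_E = (β+1)I_B = 1.97 mA.
V_CE = V_CC − I_C·R_C − I_E·R_E = 16 − 1.96×3.3 − 1.97×0.27 = 9.01 V.
V_CE = 9.01 V > 0.2 V confirms active-region operation.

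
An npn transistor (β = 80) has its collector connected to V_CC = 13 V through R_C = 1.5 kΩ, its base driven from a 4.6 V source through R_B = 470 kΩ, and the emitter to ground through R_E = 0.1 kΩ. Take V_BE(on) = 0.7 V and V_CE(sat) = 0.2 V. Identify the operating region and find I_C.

Assume active. Base-emitter loop: I_B = (V_BB − V_BE)/(R_B + (β+1)R_E) = (4.6 − 0.7)/(470 + 81×0.1) = 0.00816 mA.
I_C = β·I_B = 80×0.00816 = 0.653 mA.
V_CE = V_CC − I_C·R_C − I_E·R_E = 13 − 0.653×1.5 − 0.661×0.1 = 12 V > V_CE(sat), so the active-region assumption holds.

active; I_C ≈ 0.65 mA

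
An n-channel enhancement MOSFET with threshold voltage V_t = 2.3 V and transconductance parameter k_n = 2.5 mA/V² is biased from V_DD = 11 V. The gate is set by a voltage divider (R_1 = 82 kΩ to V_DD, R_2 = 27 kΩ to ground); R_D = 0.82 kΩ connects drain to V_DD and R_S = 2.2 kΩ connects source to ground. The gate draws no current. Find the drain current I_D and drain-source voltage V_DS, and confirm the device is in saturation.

V_G = V_DD·R_2/(R_1+R_2) = 11×27/109 = 2.72 V.
Assume saturation: I_D = (k_n/2)(V_GS − V_t)² with V_GS = V_G − I_D·R_S = 2.72 − 2.2·I_D.
Substituting gives 6.05·I_D² − 3.34·I_D + 0.226 = 0, with roots I_D = 0.0789 or 0.473 mA.
The root I_D = 0.473 mA gives V_GS = 1.69 V ≤ V_t, so take I_D = 0.0789 mA.
Then V_GS = 2.55 V and V_DS = V_DD − I_D(R_D+R_S) = 11 − 0.0789×3.02 = 10.8 V.
Saturation requires V_DS ≥ V_GS − V_t = 0.251 V; 10.8 ≥ 0.251 ✓.

I_D ≈ 0.079 mA, V_DS ≈ 11 V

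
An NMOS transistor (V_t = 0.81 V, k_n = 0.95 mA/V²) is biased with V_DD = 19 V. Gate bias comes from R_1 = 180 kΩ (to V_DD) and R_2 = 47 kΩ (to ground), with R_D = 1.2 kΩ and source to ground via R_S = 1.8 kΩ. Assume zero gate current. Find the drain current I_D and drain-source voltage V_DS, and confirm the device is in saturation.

V_G = V_DD·R_2/(R_1+R_2) = 19×47/227 = 3.93 V.
Assume saturation: I_D = (k_n/2)(V_GS − V_t)² with V_GS = V_G − I_D·R_S = 3.93 − 1.8·I_D.
Substituting gives 1.54·I_D² − 6.34·I_D + 4.64 = 0, with roots I_D = 0.95 or 3.17 mA.
The root I_D = 3.17 mA gives V_GS = -1.77 V ≤ V_t, so take I_D = 0.95 mA.
Then V_GS = 2.22 V and V_DS = V_DD − I_D(R_D+R_S) = 19 − 0.95×3 = 16.2 V.
Saturation requires V_DS ≥ V_GS − V_t = 1.41 V; 16.2 ≥ 1.41 ✓.

I_D ≈ 0.95 mA, V_DS ≈ 16 V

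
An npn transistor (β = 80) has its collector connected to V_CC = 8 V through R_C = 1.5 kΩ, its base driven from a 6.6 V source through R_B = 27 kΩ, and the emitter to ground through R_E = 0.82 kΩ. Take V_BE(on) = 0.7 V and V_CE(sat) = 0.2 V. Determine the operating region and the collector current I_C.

saturation; I_C ≈ 3.3 mA

Assume active: I_B = (6.6 − 0.7)/(27 + 81×0.82) = 0.0632 mA, I_C = β·I_B = 5.05 mA.
Then V_CE = 8 − 5.05×1.5 − 5.12×0.82 = -3.77 V < 0.2 V — the active assumption fails.
Re-solve with V_CE = 0.2 V. KCL at the emitter: V_E/R_E = (V_BB−0.7−V_E)/R_B + (V_CC−0.2−V_E)/R_C, giving V_E = 2.82 V.
I_C = (V_CC − 0.2 − V_E)/R_C = (7.8 − 2.82)/1.5 = 3.32 mA.
Check: I_B = (5.9 − 2.82)/27 = 0.114 mA, and β·I_B = 9.13 mA > I_C, confirming saturation.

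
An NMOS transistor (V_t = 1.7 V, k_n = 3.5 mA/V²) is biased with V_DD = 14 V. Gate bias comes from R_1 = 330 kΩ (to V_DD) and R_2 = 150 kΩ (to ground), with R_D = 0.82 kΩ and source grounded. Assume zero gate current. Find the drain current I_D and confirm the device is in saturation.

V_G = V_DD·R_2/(R_1+R_2) = 14×150/480 = 4.38 V. With the source grounded, V_GS = V_G = 4.38 V.
Assume saturation: I_D = (k_n/2)(V_GS − V_t)² = (3.5/2)×(4.38 − 1.7)² = 1.75×2.67² = 12.5 mA.
V_DS = V_DD − I_D·R_D = 14 − 12.5×0.82 = 3.73 V.
Saturation requires V_DS ≥ V_GS − V_t = 2.67 V; 3.73 ≥ 2.67 ✓.

I_D ≈ 13 mA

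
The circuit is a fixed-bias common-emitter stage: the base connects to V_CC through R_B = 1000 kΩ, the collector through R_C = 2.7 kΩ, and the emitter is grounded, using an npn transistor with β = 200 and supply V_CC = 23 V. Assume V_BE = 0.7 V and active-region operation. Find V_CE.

Base loop: V_CC = I_B·R_B + V_BE, so I_B = (23 − 0.7)/1000 kΩ = 0.0223 mA.
In the active region I_C = β·I_B = 200 × 0.0223 = 4.46 mA.
Collector loop: V_CE = V_CC − I_C·R_C = 23 − 4.46×2.7 = 11 V.
Since V_CE = 11 V > V_CE(sat) ≈ 0.2 V, the transistor is in the active region as assumed.

V_CE ≈ 11 V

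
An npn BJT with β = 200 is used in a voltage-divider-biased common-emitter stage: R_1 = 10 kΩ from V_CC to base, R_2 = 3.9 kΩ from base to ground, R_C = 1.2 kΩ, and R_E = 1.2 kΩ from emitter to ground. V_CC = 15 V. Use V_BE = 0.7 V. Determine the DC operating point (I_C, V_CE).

I_C ≈ 2.9 mA, V_CE ≈ 8.1 V

Thevenize the base divider: V_Th = V_CC·R_2/(R_1+R_2) = 15×3.9/13.9 = 4.21 V, R_Th = R_1‖R_2 = 2.81 kΩ.
Base-emitter loop: V_Th = I_B·R_Th + V_BE + (β+1)I_B·R_E, so I_B = (4.21 − 0.7) / (2.81 + 201×1.2) = 0.0144 mA.
I_C = β·I_B = 200×0.0144 = 2.88 mA, and I_E = (β+1)I_B = 2.89 mA.
V_CE = V_CC − I_C·R_C − I_E·R_E = 15 − 2.88×1.2 − 2.89×1.2 = 8.08 V.
V_CE = 8.08 V > 0.2 V confirms active-region operation.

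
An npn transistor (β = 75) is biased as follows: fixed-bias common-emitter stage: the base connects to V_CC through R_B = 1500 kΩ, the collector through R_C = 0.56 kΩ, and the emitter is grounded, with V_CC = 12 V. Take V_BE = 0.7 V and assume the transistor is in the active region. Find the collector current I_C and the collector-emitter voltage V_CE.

I_C ≈ 0.57 mA, V_CE ≈ 12 V

Base loop: V_CC = I_B·R_B + V_BE, so I_B = (12 − 0.7)/1500 kΩ = 0.00753 mA.
In the active region I_C = β·I_B = 75 × 0.00753 = 0.565 mA.
Collector loop: V_CE = V_CC − I_C·R_C = 12 − 0.565×0.56 = 11.7 V.
Since V_CE = 11.7 V > V_CE(sat) ≈ 0.2 V, the transistor is in the active region as assumed.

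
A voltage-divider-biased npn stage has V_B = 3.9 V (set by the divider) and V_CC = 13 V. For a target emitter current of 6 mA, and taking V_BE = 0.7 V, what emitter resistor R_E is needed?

R_E ≈ 0.53 kΩ

V_E = V_B − V_BE = 3.9 − 0.7 = 3.2 V.
R_E = V_E / I_E = 3.2 / 6 = 0.533 kΩ.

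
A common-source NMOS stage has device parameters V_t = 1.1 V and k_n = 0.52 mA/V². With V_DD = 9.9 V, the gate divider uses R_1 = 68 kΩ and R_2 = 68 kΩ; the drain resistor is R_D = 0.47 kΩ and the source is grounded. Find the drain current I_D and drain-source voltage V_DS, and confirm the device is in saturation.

V_G = V_DD·R_2/(R_1+R_2) = 9.9×68/136 = 4.95 V. With the source grounded, V_GS = V_G = 4.95 V.
Assume saturation: I_D = (k_n/2)(V_GS − V_t)² = (0.52/2)×(4.95 − 1.1)² = 0.26×3.85² = 3.85 mA.
V_DS = V_DD − I_D·R_D = 9.9 − 3.85×0.47 = 8.09 V.
Saturation requires V_DS ≥ V_GS − V_t = 3.85 V; 8.09 ≥ 3.85 ✓.

I_D ≈ 3.9 mA, V_DS ≈ 8.1 V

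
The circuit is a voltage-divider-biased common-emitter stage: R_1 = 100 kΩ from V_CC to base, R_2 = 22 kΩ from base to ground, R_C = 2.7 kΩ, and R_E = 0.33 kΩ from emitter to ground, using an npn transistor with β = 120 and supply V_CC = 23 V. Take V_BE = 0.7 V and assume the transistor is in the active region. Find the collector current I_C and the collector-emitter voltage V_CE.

Thevenize the base divider: V_Th = V_CC·R_2/(R_1+R_2) = 23×22/122 = 4.15 V, R_Th = R_1‖R_2 = 18 kΩ.
Base-emitter loop: V_Th = I_B·R_Th + V_BE + (β+1)I_B·R_E, so I_B = (4.15 − 0.7) / (18 + 121×0.33) = 0.0595 mA.
I_C = β·I_B = 120×0.0595 = 7.14 mA, and I_E = (β+1)I_B = 7.2 mA.
V_CE = V_CC − I_C·R_C − I_E·R_E = 23 − 7.14×2.7 − 7.2×0.33 = 1.35 V.
V_CE = 1.35 V > 0.2 V confirms active-region operation.

I_C ≈ 7.1 mA, V_CE ≈ 1.4 V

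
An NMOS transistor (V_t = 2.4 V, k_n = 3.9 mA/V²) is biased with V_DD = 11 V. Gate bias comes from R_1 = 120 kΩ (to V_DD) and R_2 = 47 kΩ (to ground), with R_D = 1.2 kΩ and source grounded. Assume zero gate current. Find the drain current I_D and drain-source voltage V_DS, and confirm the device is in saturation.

V_G = V_DD·R_2/(R_1+R_2) = 11×47/167 = 3.1 V. With the source grounded, V_GS = V_G = 3.1 V.
Assume saturation: I_D = (k_n/2)(V_GS − V_t)² = (3.9/2)×(3.1 − 2.4)² = 1.95×0.696² = 0.944 mA.
V_DS = V_DD − I_D·R_D = 11 − 0.944×1.2 = 9.87 V.
Saturation requires V_DS ≥ V_GS − V_t = 0.696 V; 9.87 ≥ 0.696 ✓.

I_D ≈ 0.94 mA, V_DS ≈ 9.9 V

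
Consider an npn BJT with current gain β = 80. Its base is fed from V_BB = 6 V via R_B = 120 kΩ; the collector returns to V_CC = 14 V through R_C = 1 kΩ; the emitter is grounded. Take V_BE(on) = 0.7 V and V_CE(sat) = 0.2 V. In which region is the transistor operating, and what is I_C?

Assume active. Base-emitter loop: I_B = (V_BB − V_BE)/R_B = (6 − 0.7)/120 = 0.0442 mA.
I_C = β·I_B = 80×0.0442 = 3.53 mA.
V_CE = V_CC − I_C·R_C = 14 − 3.53×1 = 10.5 V > V_CE(sat), so the active-region assumption holds.

active; I_C ≈ 3.5 mA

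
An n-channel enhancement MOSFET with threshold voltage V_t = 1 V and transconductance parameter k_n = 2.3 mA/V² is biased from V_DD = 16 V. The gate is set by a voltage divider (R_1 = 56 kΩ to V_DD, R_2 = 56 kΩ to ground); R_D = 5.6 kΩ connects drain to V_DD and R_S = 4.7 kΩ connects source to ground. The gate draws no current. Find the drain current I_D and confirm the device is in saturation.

V_G = V_DD·R_2/(R_1+R_2) = 16×56/112 = 8 V.
Assume saturation: I_D = (k_n/2)(V_GS − V_t)² with V_GS = V_G − I_D·R_S = 8 − 4.7·I_D.
Substituting gives 25.4·I_D² − 76.7·I_D + 56.3 = 0, with roots I_D = 1.27 or 1.75 mA.
The root I_D = 1.75 mA gives V_GS = -0.234 V ≤ V_t, so take I_D = 1.27 mA.
Then V_GS = 2.05 V and V_DS = V_DD − I_D(R_D+R_S) = 16 − 1.27×10.3 = 2.96 V.
Saturation requires V_DS ≥ V_GS − V_t = 1.05 V; 2.96 ≥ 1.05 ✓.

I_D ≈ 1.3 mA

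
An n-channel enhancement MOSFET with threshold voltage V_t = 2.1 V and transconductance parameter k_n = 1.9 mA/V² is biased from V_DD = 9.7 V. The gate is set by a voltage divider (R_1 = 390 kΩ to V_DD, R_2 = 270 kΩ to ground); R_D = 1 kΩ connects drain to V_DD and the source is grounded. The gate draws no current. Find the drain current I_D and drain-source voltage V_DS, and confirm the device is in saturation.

V_G = V_DD·R_2/(R_1+R_2) = 9.7×270/660 = 3.97 V. With the source grounded, V_GS = V_G = 3.97 V.
Assume saturation: I_D = (k_n/2)(V_GS − V_t)² = (1.9/2)×(3.97 − 2.1)² = 0.95×1.87² = 3.32 mA.
V_DS = V_DD − I_D·R_D = 9.7 − 3.32×1 = 6.38 V.
Saturation requires V_DS ≥ V_GS − V_t = 1.87 V; 6.38 ≥ 1.87 ✓.

I_D ≈ 3.3 mA, V_DS ≈ 6.4 V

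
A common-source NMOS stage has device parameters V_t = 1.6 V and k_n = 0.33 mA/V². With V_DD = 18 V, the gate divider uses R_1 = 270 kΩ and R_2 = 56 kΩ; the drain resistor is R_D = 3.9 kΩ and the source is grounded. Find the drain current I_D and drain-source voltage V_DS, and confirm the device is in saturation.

I_D ≈ 0.37 mA, V_DS ≈ 17 V

V_G = V_DD·R_2/(R_1+R_2) = 18×56/326 = 3.09 V. With the source grounded, V_GS = V_G = 3.09 V.
Assume saturation: I_D = (k_n/2)(V_GS − V_t)² = (0.33/2)×(3.09 − 1.6)² = 0.165×1.49² = 0.367 mA.
V_DS = V_DD − I_D·R_D = 18 − 0.367×3.9 = 16.6 V.
Saturation requires V_DS ≥ V_GS − V_t = 1.49 V; 16.6 ≥ 1.49 ✓.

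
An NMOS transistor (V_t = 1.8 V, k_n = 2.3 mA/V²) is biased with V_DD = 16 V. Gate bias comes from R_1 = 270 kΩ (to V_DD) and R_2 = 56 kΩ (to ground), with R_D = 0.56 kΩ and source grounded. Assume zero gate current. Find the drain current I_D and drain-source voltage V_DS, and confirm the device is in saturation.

V_G = V_DD·R_2/(R_1+R_2) = 16×56/326 = 2.75 V. With the source grounded, V_GS = V_G = 2.75 V.
Assume saturation: I_D = (k_n/2)(V_GS − V_t)² = (2.3/2)×(2.75 − 1.8)² = 1.15×0.948² = 1.03 mA.
V_DS = V_DD − I_D·R_D = 16 − 1.03×0.56 = 15.4 V.
Saturation requires V_DS ≥ V_GS − V_t = 0.948 V; 15.4 ≥ 0.948 ✓.

I_D ≈ 1 mA, V_DS ≈ 15 V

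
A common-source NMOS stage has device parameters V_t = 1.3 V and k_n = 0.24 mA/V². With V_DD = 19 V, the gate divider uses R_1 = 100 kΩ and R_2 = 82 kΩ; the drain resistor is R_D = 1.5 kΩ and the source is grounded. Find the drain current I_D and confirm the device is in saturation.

V_G = V_DD·R_2/(R_1+R_2) = 19×82/182 = 8.56 V. With the source grounded, V_GS = V_G = 8.56 V.
Assume saturation: I_D = (k_n/2)(V_GS − V_t)² = (0.24/2)×(8.56 − 1.3)² = 0.12×7.26² = 6.33 mA.
V_DS = V_DD − I_D·R_D = 19 − 6.33×1.5 = 9.51 V.
Saturation requires V_DS ≥ V_GS − V_t = 7.26 V; 9.51 ≥ 7.26 ✓.

I_D ≈ 6.3 mA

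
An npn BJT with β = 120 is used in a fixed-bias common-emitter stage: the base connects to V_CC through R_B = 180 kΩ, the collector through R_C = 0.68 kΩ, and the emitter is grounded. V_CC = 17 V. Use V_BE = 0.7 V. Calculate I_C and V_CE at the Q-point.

I_C ≈ 11 mA, V_CE ≈ 9.6 V

Base loop: V_CC = I_B·R_B + V_BE, so I_B = (17 − 0.7)/180 kΩ = 0.0906 mA.
In the active region I_C = β·I_B = 120 × 0.0906 = 10.9 mA.
Collector loop: V_CE = V_CC − I_C·R_C = 17 − 10.9×0.68 = 9.61 V.
Since V_CE = 9.61 V > V_CE(sat) ≈ 0.2 V, the transistor is in the active region as assumed.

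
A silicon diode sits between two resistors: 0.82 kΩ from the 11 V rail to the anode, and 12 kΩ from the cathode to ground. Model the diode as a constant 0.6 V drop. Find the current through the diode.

The two resistors are in series with the diode, so KVL gives 11 = I·0.82 + 0.6 + I·12.
I = (11 − 0.6) / (0.82 + 12) kΩ = 10.4 / 12.8 = 0.811 mA.

I ≈ 0.81 mA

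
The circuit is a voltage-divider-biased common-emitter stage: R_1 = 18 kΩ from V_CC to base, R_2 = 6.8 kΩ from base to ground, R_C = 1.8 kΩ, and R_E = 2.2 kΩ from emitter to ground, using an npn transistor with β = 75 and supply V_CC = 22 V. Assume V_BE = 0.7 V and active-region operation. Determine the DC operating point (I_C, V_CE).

Thevenize the base divider: V_Th = V_CC·R_2/(R_1+R_2) = 22×6.8/24.8 = 6.03 V, R_Th = R_1‖R_2 = 4.94 kΩ.
Base-emitter loop: V_Th = I_B·R_Th + V_BE + (β+1)I_B·R_E, so I_B = (6.03 − 0.7) / (4.94 + 76×2.2) = 0.031 mA.
I_C = β·I_B = 75×0.031 = 2.32 mA, and I_E = (β+1)I_B = 2.35 mA.
V_CE = V_CC − I_C·R_C − I_E·R_E = 22 − 2.32×1.8 − 2.35×2.2 = 12.6 V.
V_CE = 12.6 V > 0.2 V confirms active-region operation.

I_C ≈ 2.3 mA, V_CE ≈ 13 V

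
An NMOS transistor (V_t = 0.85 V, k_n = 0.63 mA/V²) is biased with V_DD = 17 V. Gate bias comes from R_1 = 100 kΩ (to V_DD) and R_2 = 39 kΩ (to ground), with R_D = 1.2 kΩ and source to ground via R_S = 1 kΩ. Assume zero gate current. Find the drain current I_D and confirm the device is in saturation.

I_D ≈ 1.6 mA

V_G = V_DD·R_2/(R_1+R_2) = 17×39/139 = 4.77 V.
Assume saturation: I_D = (k_n/2)(V_GS − V_t)² with V_GS = V_G − I_D·R_S = 4.77 − 1·I_D.
Substituting gives 0.315·I_D² − 3.47·I_D + 4.84 = 0, with roots I_D = 1.64 or 9.38 mA.
The root I_D = 9.38 mA gives V_GS = -4.61 V ≤ V_t, so take I_D = 1.64 mA.
Then V_GS = 3.13 V and V_DS = V_DD − I_D(R_D+R_S) = 17 − 1.64×2.2 = 13.4 V.
Saturation requires V_DS ≥ V_GS − V_t = 2.28 V; 13.4 ≥ 2.28 ✓.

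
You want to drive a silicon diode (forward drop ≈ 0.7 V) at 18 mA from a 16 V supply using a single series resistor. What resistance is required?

R ≈ 0.85 kΩ

The resistor drops V_S − V_D = 16 − 0.7 = 15.3 V at 18 mA.
R = 15.3 V / 18 mA = 0.85 kΩ.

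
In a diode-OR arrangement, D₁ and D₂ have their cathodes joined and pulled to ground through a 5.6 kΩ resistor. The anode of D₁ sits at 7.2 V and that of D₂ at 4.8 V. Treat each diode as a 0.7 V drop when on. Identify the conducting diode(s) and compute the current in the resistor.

Assume both conduct. Then node N would need to be at both 7.2−0.7 = 6.5 V and 4.8−0.7 = 4.1 V, which is impossible.
Assume only D₁ conducts: V_N = 7.2 − 0.7 = 6.5 V, so I_R = 6.5/5.6 = 1.16 mA.
Check D₂: its anode-to-cathode voltage is 4.8 − 6.5 = -1.7 V < 0.7 V, so it is off. The assumption is consistent.

Only D₁ conducts; I_R ≈ 1.2 mA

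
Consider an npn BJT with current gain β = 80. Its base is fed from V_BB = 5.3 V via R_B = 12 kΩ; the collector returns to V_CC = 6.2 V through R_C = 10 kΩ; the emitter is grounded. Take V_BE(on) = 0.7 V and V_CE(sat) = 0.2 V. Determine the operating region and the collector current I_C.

saturation; I_C ≈ 0.6 mA

Assume active: I_B = (5.3 − 0.7)/12 = 0.383 mA, giving I_C = β·I_B = 30.7 mA.
But then V_CE = 6.2 − 30.7×10 = -300 V < V_CE(sat) = 0.2 V — impossible in the active region.
So the transistor is saturated. With V_CE = 0.2 V, I_C = (V_CC − 0.2)/R_C = 6/10 = 0.6 mA.
Check: β·I_B = 30.7 mA > I_C = 0.6 mA, confirming saturation.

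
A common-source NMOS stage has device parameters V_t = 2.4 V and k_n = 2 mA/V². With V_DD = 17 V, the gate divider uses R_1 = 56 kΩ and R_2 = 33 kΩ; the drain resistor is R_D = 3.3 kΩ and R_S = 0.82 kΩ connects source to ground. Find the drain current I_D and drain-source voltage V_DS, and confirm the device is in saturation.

V_G = V_DD·R_2/(R_1+R_2) = 17×33/89 = 6.3 V.
Assume saturation: I_D = (k_n/2)(V_GS − V_t)² with V_GS = V_G − I_D·R_S = 6.3 − 0.82·I_D.
Substituting gives 0.672·I_D² − 7.4·I_D + 15.2 = 0, with roots I_D = 2.74 or 8.27 mA.
The root I_D = 8.27 mA gives V_GS = -0.475 V ≤ V_t, so take I_D = 2.74 mA.
Then V_GS = 4.06 V and V_DS = V_DD − I_D(R_D+R_S) = 17 − 2.74×4.12 = 5.71 V.
Saturation requires V_DS ≥ V_GS − V_t = 1.66 V; 5.71 ≥ 1.66 ✓.

I_D ≈ 2.7 mA, V_DS ≈ 5.7 V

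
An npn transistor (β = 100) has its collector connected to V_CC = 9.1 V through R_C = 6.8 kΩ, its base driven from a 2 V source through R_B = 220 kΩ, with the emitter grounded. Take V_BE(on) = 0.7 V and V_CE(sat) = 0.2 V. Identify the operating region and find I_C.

Assume active. Base-emitter loop: I_B = (V_BB − V_BE)/R_B = (2 − 0.7)/220 = 0.00591 mA.
I_C = β·I_B = 100×0.00591 = 0.591 mA.
V_CE = V_CC − I_C·R_C = 9.1 − 0.591×6.8 = 5.08 V > V_CE(sat), so the active-region assumption holds.

active; I_C ≈ 0.59 mA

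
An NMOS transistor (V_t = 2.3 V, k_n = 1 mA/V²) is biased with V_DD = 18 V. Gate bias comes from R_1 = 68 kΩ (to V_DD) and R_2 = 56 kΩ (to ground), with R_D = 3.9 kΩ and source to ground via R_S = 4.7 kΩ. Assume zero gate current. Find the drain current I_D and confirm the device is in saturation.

V_G = V_DD·R_2/(R_1+R_2) = 18×56/124 = 8.13 V.
Assume saturation: I_D = (k_n/2)(V_GS − V_t)² with V_GS = V_G − I_D·R_S = 8.13 − 4.7·I_D.
Substituting gives 11·I_D² − 28.4·I_D + 17 = 0, with roots I_D = 0.947 or 1.62 mA.
The root I_D = 1.62 mA gives V_GS = 0.498 V ≤ V_t, so take I_D = 0.947 mA.
Then V_GS = 3.68 V and V_DS = V_DD − I_D(R_D+R_S) = 18 − 0.947×8.6 = 9.85 V.
Saturation requires V_DS ≥ V_GS − V_t = 1.38 V; 9.85 ≥ 1.38 ✓.

I_D ≈ 0.95 mA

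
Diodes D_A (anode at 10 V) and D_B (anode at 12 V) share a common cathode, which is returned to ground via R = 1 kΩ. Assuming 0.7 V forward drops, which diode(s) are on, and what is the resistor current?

Assume both conduct. Then node N would need to be at both 10−0.7 = 9.3 V and 12−0.7 = 11.3 V, which is impossible.
Assume only D_B conducts: V_N = 12 − 0.7 = 11.3 V, so I_R = 11.3/1 = 11.3 mA.
Check D_A: its anode-to-cathode voltage is 10 − 11.3 = -1.3 V < 0.7 V, so it is off. The assumption is consistent.

Only D_B conducts; I_R ≈ 11 mA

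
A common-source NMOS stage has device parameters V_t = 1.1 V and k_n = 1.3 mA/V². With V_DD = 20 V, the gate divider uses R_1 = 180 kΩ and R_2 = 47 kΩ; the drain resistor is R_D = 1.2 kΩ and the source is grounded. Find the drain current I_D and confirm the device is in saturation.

I_D ≈ 6 mA

V_G = V_DD·R_2/(R_1+R_2) = 20×47/227 = 4.14 V. With the source grounded, V_GS = V_G = 4.14 V.
Assume saturation: I_D = (k_n/2)(V_GS − V_t)² = (1.3/2)×(4.14 − 1.1)² = 0.65×3.04² = 6.01 mA.
V_DS = V_DD − I_D·R_D = 20 − 6.01×1.2 = 12.8 V.
Saturation requires V_DS ≥ V_GS − V_t = 3.04 V; 12.8 ≥ 3.04 ✓.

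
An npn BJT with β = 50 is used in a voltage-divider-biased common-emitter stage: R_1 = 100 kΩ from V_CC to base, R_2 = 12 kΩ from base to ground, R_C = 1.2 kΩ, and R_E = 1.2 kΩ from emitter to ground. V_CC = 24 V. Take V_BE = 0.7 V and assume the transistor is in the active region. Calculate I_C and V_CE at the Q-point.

Thevenize the base divider: V_Th = V_CC·R_2/(R_1+R_2) = 24×12/112 = 2.57 V, R_Th = R_1‖R_2 = 10.7 kΩ.
Base-emitter loop: V_Th = I_B·R_Th + V_BE + (β+1)I_B·R_E, so I_B = (2.57 − 0.7) / (10.7 + 51×1.2) = 0.026 mA.
I_C = β·I_B = 50×0.026 = 1.3 mA, and I_E = (β+1)I_B = 1.33 mA.
V_CE = V_CC − I_C·R_C − I_E·R_E = 24 − 1.3×1.2 − 1.33×1.2 = 20.8 V.
V_CE = 20.8 V > 0.2 V confirms active-region operation.

I_C ≈ 1.3 mA, V_CE ≈ 21 V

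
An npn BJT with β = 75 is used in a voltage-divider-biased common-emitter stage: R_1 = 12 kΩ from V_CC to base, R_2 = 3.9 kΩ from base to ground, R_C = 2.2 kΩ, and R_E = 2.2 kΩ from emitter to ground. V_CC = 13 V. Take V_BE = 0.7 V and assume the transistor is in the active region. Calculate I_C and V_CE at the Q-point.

Thevenize the base divider: V_Th = V_CC·R_2/(R_1+R_2) = 13×3.9/15.9 = 3.19 V, R_Th = R_1‖R_2 = 2.94 kΩ.
Base-emitter loop: V_Th = I_B·R_Th + V_BE + (β+1)I_B·R_E, so I_B = (3.19 − 0.7) / (2.94 + 76×2.2) = 0.0146 mA.
I_C = β·I_B = 75×0.0146 = 1.1 mA, and I_E = (β+1)I_B = 1.11 mA.
V_CE = V_CC − I_C·R_C − I_E·R_E = 13 − 1.1×2.2 − 1.11×2.2 = 8.14 V.
V_CE = 8.14 V > 0.2 V confirms active-region operation.

I_C ≈ 1.1 mA, V_CE ≈ 8.1 V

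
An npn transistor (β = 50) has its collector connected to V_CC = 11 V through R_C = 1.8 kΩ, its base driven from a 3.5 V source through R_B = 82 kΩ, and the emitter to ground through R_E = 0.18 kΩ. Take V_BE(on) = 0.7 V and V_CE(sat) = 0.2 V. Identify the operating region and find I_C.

active; I_C ≈ 1.5 mA

Assume active. Base-emitter loop: I_B = (V_BB − V_BE)/(R_B + (β+1)R_E) = (3.5 − 0.7)/(82 + 51×0.18) = 0.0307 mA.
I_C = β·I_B = 50×0.0307 = 1.54 mA.
V_CE = V_CC − I_C·R_C − I_E·R_E = 11 − 1.54×1.8 − 1.57×0.18 = 7.95 V > V_CE(sat), so the active-region assumption holds.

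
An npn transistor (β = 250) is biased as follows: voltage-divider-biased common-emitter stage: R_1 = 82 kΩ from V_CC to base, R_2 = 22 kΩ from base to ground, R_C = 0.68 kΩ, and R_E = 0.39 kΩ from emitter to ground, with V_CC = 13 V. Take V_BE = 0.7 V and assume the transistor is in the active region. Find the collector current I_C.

I_C ≈ 4.4 mA

Thevenize the base divider: V_Th = V_CC·R_2/(R_1+R_2) = 13×22/104 = 2.75 V, R_Th = R_1‖R_2 = 17.3 kΩ.
Base-emitter loop: V_Th = I_B·R_Th + V_BE + (β+1)I_B·R_E, so I_B = (2.75 − 0.7) / (17.3 + 251×0.39) = 0.0178 mA.
I_C = β·I_B = 250×0.0178 = 4.45 mA, and I_E = (β+1)I_B = 4.47 mA.
V_CE = V_CC − I_C·R_C − I_E·R_E = 13 − 4.45×0.68 − 4.47×0.39 = 8.23 V.
V_CE = 8.23 V > 0.2 V confirms active-region operation.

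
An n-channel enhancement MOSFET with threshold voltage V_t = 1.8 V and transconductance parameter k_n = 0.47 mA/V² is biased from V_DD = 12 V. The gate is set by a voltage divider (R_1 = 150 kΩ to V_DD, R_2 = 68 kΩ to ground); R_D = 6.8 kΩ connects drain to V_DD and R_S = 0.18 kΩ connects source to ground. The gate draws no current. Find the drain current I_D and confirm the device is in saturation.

V_G = V_DD·R_2/(R_1+R_2) = 12×68/218 = 3.74 V.
Assume saturation: I_D = (k_n/2)(V_GS − V_t)² with V_GS = V_G − I_D·R_S = 3.74 − 0.18·I_D.
Substituting gives 0.00761·I_D² − 1.16·I_D + 0.887 = 0, with roots I_D = 0.766 or 152 mA.
The root I_D = 152 mA gives V_GS = -23.6 V ≤ V_t, so take I_D = 0.766 mA.
Then V_GS = 3.61 V and V_DS = V_DD − I_D(R_D+R_S) = 12 − 0.766×6.98 = 6.65 V.
Saturation requires V_DS ≥ V_GS − V_t = 1.81 V; 6.65 ≥ 1.81 ✓.

I_D ≈ 0.77 mA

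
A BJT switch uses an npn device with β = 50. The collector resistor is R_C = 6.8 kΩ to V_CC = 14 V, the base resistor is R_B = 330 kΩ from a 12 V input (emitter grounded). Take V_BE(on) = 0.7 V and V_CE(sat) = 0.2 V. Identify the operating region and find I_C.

Assume active. Base-emitter loop: I_B = (V_BB − V_BE)/R_B = (12 − 0.7)/330 = 0.0342 mA.
I_C = β·I_B = 50×0.0342 = 1.71 mA.
V_CE = V_CC − I_C·R_C = 14 − 1.71×6.8 = 2.36 V > V_CE(sat), so the active-region assumption holds.

active; I_C ≈ 1.7 mA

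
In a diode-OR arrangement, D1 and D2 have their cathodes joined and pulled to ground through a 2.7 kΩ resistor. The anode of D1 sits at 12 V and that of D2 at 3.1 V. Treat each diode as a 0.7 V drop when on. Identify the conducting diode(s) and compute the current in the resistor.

Only D1 conducts; I_R ≈ 4.2 mA

Assume both conduct. Then node N would need to be at both 12−0.7 = 11.3 V and 3.1−0.7 = 2.4 V, which is impossible.
Assume only D1 conducts: V_N = 12 − 0.7 = 11.3 V, so I_R = 11.3/2.7 = 4.19 mA.
Check D2: its anode-to-cathode voltage is 3.1 − 11.3 = -8.2 V < 0.7 V, so it is off. The assumption is consistent.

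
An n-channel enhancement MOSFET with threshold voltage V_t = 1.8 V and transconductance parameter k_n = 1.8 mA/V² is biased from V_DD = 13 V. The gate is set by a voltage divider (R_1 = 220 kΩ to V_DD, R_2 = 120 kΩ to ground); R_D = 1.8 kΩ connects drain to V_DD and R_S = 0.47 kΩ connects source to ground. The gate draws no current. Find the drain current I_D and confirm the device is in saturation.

V_G = V_DD·R_2/(R_1+R_2) = 13×120/340 = 4.59 V.
Assume saturation: I_D = (k_n/2)(V_GS − V_t)² with V_GS = V_G − I_D·R_S = 4.59 − 0.47·I_D.
Substituting gives 0.199·I_D² − 3.36·I_D + 7 = 0, with roots I_D = 2.43 or 14.5 mA.
The root I_D = 14.5 mA gives V_GS = -2.21 V ≤ V_t, so take I_D = 2.43 mA.
Then V_GS = 3.44 V and V_DS = V_DD − I_D(R_D+R_S) = 13 − 2.43×2.27 = 7.48 V.
Saturation requires V_DS ≥ V_GS − V_t = 1.64 V; 7.48 ≥ 1.64 ✓.

I_D ≈ 2.4 mA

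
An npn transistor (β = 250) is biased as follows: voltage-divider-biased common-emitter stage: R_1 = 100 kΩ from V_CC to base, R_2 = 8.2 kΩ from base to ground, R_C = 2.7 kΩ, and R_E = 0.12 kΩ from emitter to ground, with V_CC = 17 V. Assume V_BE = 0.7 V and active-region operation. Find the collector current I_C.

Thevenize the base divider: V_Th = V_CC·R_2/(R_1+R_2) = 17×8.2/108 = 1.29 V, R_Th = R_1‖R_2 = 7.58 kΩ.
Base-emitter loop: V_Th = I_B·R_Th + V_BE + (β+1)I_B·R_E, so I_B = (1.29 − 0.7) / (7.58 + 251×0.12) = 0.0156 mA.
I_C = β·I_B = 250×0.0156 = 3.9 mA, and I_E = (β+1)I_B = 3.92 mA.
V_CE = V_CC − I_C·R_C − I_E·R_E = 17 − 3.9×2.7 − 3.92×0.12 = 6 V.
V_CE = 6 V > 0.2 V confirms active-region operation.

I_C ≈ 3.9 mA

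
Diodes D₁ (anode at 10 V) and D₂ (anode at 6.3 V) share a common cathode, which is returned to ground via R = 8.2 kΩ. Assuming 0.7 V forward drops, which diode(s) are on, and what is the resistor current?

Assume both conduct. Then node N would need to be at both 10−0.7 = 9.3 V and 6.3−0.7 = 5.6 V, which is impossible.
Assume only D₁ conducts: V_N = 10 − 0.7 = 9.3 V, so I_R = 9.3/8.2 = 1.13 mA.
Check D₂: its anode-to-cathode voltage is 6.3 − 9.3 = -3 V < 0.7 V, so it is off. The assumption is consistent.

Only D₁ conducts; I_R ≈ 1.1 mA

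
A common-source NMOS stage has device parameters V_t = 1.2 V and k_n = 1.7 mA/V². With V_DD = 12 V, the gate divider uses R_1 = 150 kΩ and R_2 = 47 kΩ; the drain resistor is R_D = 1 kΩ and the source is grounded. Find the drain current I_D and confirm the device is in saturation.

V_G = V_DD·R_2/(R_1+R_2) = 12×47/197 = 2.86 V. With the source grounded, V_GS = V_G = 2.86 V.
Assume saturation: I_D = (k_n/2)(V_GS − V_t)² = (1.7/2)×(2.86 − 1.2)² = 0.85×1.66² = 2.35 mA.
V_DS = V_DD − I_D·R_D = 12 − 2.35×1 = 9.65 V.
Saturation requires V_DS ≥ V_GS − V_t = 1.66 V; 9.65 ≥ 1.66 ✓.

I_D ≈ 2.4 mA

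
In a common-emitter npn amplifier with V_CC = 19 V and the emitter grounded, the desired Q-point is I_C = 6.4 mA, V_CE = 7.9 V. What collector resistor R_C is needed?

R_C ≈ 1.7 kΩ

Collector loop: V_CC = I_C·R_C + V_CE.
R_C = (V_CC − V_CE)/I_C = (19 − 7.9)/6.4 = 1.73 kΩ.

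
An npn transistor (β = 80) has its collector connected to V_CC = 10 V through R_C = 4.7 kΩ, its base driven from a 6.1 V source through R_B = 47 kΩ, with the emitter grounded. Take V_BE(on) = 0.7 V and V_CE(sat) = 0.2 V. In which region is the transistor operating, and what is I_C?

Assume active: I_B = (6.1 − 0.7)/47 = 0.115 mA, giving I_C = β·I_B = 9.19 mA.
But then V_CE = 10 − 9.19×4.7 = -33.2 V < V_CE(sat) = 0.2 V — impossible in the active region.
So the transistor is saturated. With V_CE = 0.2 V, I_C = (V_CC − 0.2)/R_C = 9.8/4.7 = 2.09 mA.
Check: β·I_B = 9.19 mA > I_C = 2.09 mA, confirming saturation.

saturation; I_C ≈ 2.1 mA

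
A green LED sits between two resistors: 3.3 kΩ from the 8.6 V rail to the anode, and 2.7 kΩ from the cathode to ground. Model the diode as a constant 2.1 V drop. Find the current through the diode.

I ≈ 1.1 mA

The two resistors are in series with the diode, so KVL gives 8.6 = I·3.3 + 2.1 + I·2.7.
I = (8.6 − 2.1) / (3.3 + 2.7) kΩ = 6.5 / 6 = 1.08 mA.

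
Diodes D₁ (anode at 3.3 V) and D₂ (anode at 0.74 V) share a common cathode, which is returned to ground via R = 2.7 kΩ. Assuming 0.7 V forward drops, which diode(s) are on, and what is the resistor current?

Assume both conduct. Then node N would need to be at both 3.3−0.7 = 2.6 V and 0.74−0.7 = 0.04 V, which is impossible.
Assume only D₁ conducts: V_N = 3.3 − 0.7 = 2.6 V, so I_R = 2.6/2.7 = 0.963 mA.
Check D₂: its anode-to-cathode voltage is 0.74 − 2.6 = -1.86 V < 0.7 V, so it is off. The assumption is consistent.

Only D₁ conducts; I_R ≈ 0.96 mA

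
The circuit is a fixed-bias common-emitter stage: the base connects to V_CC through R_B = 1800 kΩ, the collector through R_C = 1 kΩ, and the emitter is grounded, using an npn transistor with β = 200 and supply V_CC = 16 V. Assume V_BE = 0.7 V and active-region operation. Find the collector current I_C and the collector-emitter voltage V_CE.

I_C ≈ 1.7 mA, V_CE ≈ 14 V

Base loop: V_CC = I_B·R_B + V_BE, so I_B = (16 − 0.7)/1800 kΩ = 0.0085 mA.
In the active region I_C = β·I_B = 200 × 0.0085 = 1.7 mA.
Collector loop: V_CE = V_CC − I_C·R_C = 16 − 1.7×1 = 14.3 V.
Since V_CE = 14.3 V > V_CE(sat) ≈ 0.2 V, the transistor is in the active region as assumed.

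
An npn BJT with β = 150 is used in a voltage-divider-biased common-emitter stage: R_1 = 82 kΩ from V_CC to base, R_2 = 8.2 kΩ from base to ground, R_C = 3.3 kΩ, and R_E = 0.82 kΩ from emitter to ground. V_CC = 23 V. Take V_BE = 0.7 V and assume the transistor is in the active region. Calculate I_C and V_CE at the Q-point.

Thevenize the base divider: V_Th = V_CC·R_2/(R_1+R_2) = 23×8.2/90.2 = 2.09 V, R_Th = R_1‖R_2 = 7.45 kΩ.
Base-emitter loop: V_Th = I_B·R_Th + V_BE + (β+1)I_B·R_E, so I_B = (2.09 − 0.7) / (7.45 + 151×0.82) = 0.0106 mA.
I_C = β·I_B = 150×0.0106 = 1.59 mA, and I_E = (β+1)I_B = 1.6 mA.
V_CE = V_CC − I_C·R_C − I_E·R_E = 23 − 1.59×3.3 − 1.6×0.82 = 16.4 V.
V_CE = 16.4 V > 0.2 V confirms active-region operation.

I_C ≈ 1.6 mA, V_CE ≈ 16 V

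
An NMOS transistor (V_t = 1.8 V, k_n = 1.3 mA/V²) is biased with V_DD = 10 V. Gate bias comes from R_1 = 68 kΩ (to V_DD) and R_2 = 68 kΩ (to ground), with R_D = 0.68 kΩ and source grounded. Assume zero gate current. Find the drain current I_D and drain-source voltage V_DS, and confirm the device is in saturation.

I_D ≈ 6.7 mA, V_DS ≈ 5.5 V

V_G = V_DD·R_2/(R_1+R_2) = 10×68/136 = 5 V. With the source grounded, V_GS = V_G = 5 V.
Assume saturation: I_D = (k_n/2)(V_GS − V_t)² = (1.3/2)×(5 − 1.8)² = 0.65×3.2² = 6.66 mA.
V_DS = V_DD − I_D·R_D = 10 − 6.66×0.68 = 5.47 V.
Saturation requires V_DS ≥ V_GS − V_t = 3.2 V; 5.47 ≥ 3.2 ✓.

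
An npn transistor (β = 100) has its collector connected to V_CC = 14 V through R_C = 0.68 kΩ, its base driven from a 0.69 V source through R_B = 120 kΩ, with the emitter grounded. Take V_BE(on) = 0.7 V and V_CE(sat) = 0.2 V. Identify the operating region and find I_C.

V_BB = 0.69 V ≤ V_BE(on) = 0.7 V, so the base-emitter junction is not forward biased.
The transistor is in cutoff: I_B = I_C = 0.

cutoff; I_C ≈ 0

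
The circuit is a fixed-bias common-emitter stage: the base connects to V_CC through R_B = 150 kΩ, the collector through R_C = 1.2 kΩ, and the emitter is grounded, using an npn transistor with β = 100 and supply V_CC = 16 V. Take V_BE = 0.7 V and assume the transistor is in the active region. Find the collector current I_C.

Base loop: V_CC = I_B·R_B + V_BE, so I_B = (16 − 0.7)/150 kΩ = 0.102 mA.
In the active region I_C = β·I_B = 100 × 0.102 = 10.2 mA.
Collector loop: V_CE = V_CC − I_C·R_C = 16 − 10.2×1.2 = 3.76 V.
Since V_CE = 3.76 V > V_CE(sat) ≈ 0.2 V, the transistor is in the active region as assumed.

I_C ≈ 10 mA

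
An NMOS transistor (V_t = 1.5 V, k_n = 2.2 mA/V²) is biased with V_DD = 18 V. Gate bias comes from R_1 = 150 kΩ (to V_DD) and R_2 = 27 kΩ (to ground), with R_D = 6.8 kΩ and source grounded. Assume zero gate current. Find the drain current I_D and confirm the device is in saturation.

I_D ≈ 1.7 mA

V_G = V_DD·R_2/(R_1+R_2) = 18×27/177 = 2.75 V. With the source grounded, V_GS = V_G = 2.75 V.
Assume saturation: I_D = (k_n/2)(V_GS − V_t)² = (2.2/2)×(2.75 − 1.5)² = 1.1×1.25² = 1.71 mA.
V_DS = V_DD − I_D·R_D = 18 − 1.71×6.8 = 6.39 V.
Saturation requires V_DS ≥ V_GS − V_t = 1.25 V; 6.39 ≥ 1.25 ✓.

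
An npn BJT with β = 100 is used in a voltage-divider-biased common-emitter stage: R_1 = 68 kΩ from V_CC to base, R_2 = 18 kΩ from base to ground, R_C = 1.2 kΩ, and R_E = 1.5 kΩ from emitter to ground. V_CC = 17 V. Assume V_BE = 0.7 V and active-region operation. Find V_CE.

Thevenize the base divider: V_Th = V_CC·R_2/(R_1+R_2) = 17×18/86 = 3.56 V, R_Th = R_1‖R_2 = 14.2 kΩ.
Base-emitter loop: V_Th = I_B·R_Th + V_BE + (β+1)I_B·R_E, so I_B = (3.56 − 0.7) / (14.2 + 101×1.5) = 0.0172 mA.
I_C = β·I_B = 100×0.0172 = 1.72 mA, and I_E = (β+1)I_B = 1.74 mA.
V_CE = V_CC − I_C·R_C − I_E·R_E = 17 − 1.72×1.2 − 1.74×1.5 = 12.3 V.
V_CE = 12.3 V > 0.2 V confirms active-region operation.

V_CE ≈ 12 V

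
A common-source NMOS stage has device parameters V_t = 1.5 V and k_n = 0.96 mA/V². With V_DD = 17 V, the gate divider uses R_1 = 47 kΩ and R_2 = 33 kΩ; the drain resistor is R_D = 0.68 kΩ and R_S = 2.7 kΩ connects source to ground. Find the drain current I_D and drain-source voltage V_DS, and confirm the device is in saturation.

I_D ≈ 1.4 mA, V_DS ≈ 12 V

V_G = V_DD·R_2/(R_1+R_2) = 17×33/80 = 7.01 V.
Assume saturation: I_D = (k_n/2)(V_GS − V_t)² with V_GS = V_G − I_D·R_S = 7.01 − 2.7·I_D.
Substituting gives 3.5·I_D² − 15.3·I_D + 14.6 = 0, with roots I_D = 1.41 or 2.96 mA.
The root I_D = 2.96 mA gives V_GS = -0.984 V ≤ V_t, so take I_D = 1.41 mA.
Then V_GS = 3.21 V and V_DS = V_DD − I_D(R_D+R_S) = 17 − 1.41×3.38 = 12.2 V.
Saturation requires V_DS ≥ V_GS − V_t = 1.71 V; 12.2 ≥ 1.71 ✓.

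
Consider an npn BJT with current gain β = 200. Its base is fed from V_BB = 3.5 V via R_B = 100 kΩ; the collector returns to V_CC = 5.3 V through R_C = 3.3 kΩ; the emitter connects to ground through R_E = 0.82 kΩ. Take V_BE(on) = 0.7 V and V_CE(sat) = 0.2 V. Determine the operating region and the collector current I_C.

Assume active: I_B = (3.5 − 0.7)/(100 + 201×0.82) = 0.0106 mA, I_C = β·I_B = 2.11 mA.
Then V_CE = 5.3 − 2.11×3.3 − 2.13×0.82 = -3.42 V < 0.2 V — the active assumption fails.
Re-solve with V_CE = 0.2 V. KCL at the emitter: V_E/R_E = (V_BB−0.7−V_E)/R_B + (V_CC−0.2−V_E)/R_C, giving V_E = 1.03 V.
I_C = (V_CC − 0.2 − V_E)/R_C = (5.1 − 1.03)/3.3 = 1.23 mA.
Check: I_B = (2.8 − 1.03)/100 = 0.0177 mA, and β·I_B = 3.55 mA > I_C, confirming saturation.

saturation; I_C ≈ 1.2 mA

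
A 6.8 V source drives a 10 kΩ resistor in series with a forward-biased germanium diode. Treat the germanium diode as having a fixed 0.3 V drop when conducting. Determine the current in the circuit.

KVL around the loop: 6.8 = V_D + I·R = 0.3 + I × 10 kΩ.
So I = (6.8 − 0.3) / 10 kΩ = 6.5 / 10 = 0.65 mA.

I ≈ 0.65 mA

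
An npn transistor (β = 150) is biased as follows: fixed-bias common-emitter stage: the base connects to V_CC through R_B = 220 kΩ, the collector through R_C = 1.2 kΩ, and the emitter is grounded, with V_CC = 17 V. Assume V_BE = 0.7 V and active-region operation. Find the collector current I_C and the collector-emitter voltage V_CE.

Base loop: V_CC = I_B·R_B + V_BE, so I_B = (17 − 0.7)/220 kΩ = 0.0741 mA.
In the active region I_C = β·I_B = 150 × 0.0741 = 11.1 mA.
Collector loop: V_CE = V_CC − I_C·R_C = 17 − 11.1×1.2 = 3.66 V.
Since V_CE = 3.66 V > V_CE(sat) ≈ 0.2 V, the transistor is in the active region as assumed.

I_C ≈ 11 mA, V_CE ≈ 3.7 V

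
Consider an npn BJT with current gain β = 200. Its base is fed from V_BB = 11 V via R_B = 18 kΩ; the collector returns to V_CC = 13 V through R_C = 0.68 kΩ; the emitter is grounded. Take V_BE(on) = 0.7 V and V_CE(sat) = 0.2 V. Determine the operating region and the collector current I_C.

saturation; I_C ≈ 19 mA

Assume active: I_B = (11 − 0.7)/18 = 0.572 mA, giving I_C = β·I_B = 114 mA.
But then V_CE = 13 − 114×0.68 = -64.8 V < V_CE(sat) = 0.2 V — impossible in the active region.
So the transistor is saturated. With V_CE = 0.2 V, I_C = (V_CC − 0.2)/R_C = 12.8/0.68 = 18.8 mA.
Check: β·I_B = 114 mA > I_C = 18.8 mA, confirming saturation.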